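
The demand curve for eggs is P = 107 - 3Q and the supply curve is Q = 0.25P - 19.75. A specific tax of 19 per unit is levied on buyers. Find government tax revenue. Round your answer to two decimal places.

Rewriting supply in inverse form: P = 79 + 4Q.
Without the tax, 107 - 3Q = 79 + 4Q so Q* = 4 and P* = 95.
A tax on buyers shifts demand down by 19: (107 - 19) - 3Q = 79 + 4Q, so Q_t = 1.2857. Buyers pay P_b = 103.1429; sellers receive P_s = P_b - 19 = 84.1429.
Revenue is the tax times quantity traded: 19 x 1.2857 = 24.4286.

24.43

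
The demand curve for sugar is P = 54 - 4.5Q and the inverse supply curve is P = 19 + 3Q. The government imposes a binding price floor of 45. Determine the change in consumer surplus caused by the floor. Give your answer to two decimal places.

Without the control, 54 - 4.5Q = 19 + 3Q so Q* = 4.6667 and P* = 33.
At P = 45, buyers demand (54 - 45)/4.5 = 2 while sellers would supply more, so the quantity traded is 2 at price 45.
CS goes from (1/2)(4.6667)(21) = 49 to 9 (computed as (54 - 45)(2) - (1/2)(4.5)(2)^2), a change of -40.

-40.00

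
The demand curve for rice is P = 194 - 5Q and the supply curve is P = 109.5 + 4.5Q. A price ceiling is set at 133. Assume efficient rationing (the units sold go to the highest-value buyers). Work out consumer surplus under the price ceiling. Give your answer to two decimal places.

250.38

Without the control, 194 - 5Q = 109.5 + 4.5Q so Q* = 8.8947 and P* = 149.5263.
At the ceiling price 133, quantity supplied is (133 - 109.5)/4.5 = 5.2222; supply is the short side, so Q = 5.2222 trades at P = 133.
The demand price at Q = 5.2222 is 167.8889. CS is the trapezoid between demand and 133 over [0, 5.2222]: (1/2)[(194 - 133) + (167.8889 - 133)](5.2222) = 250.3765.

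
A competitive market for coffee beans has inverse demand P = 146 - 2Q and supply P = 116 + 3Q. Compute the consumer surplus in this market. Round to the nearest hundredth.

Setting demand equal to supply, 30 = 5Q, so Q* = 6 and P* = 134.
Consumer surplus is the triangle under demand above P*: (1/2)(6)(146 - 134) = (1/2)(6)(12) = 36.

36.00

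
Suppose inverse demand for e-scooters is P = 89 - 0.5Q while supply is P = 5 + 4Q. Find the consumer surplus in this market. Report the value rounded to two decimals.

87.11

Set 89 - 0.5Q = 5 + 4Q, which gives 84 = 4.5Q, so Q* = 18.6667 and P* = 89 - 0.5(18.6667) = 79.6667.
The demand choke price is 89, so CS = (1/2)(Q*)(89 - P*) = (1/2)(18.6667)(9.3333) = 87.1111.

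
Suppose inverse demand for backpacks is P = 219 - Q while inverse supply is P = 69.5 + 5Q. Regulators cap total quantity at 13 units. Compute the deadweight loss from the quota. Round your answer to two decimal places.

Unrestricted equilibrium: Q* = (219 - 69.5)/(1 + 5) = 24.9167.
At Q = 13 the demand price is 219 - (13) = 206 and the supply price is 69.5 + 5(13) = 134.5.
DWL = (1/2)(gap between curves at 13) x (Q* - 13) = (1/2)(71.5)(11.9167) = 426.0208.

426.02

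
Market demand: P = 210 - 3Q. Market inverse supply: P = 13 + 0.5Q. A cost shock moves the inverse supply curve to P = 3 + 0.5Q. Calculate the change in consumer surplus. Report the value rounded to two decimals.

494.69

Initial equilibrium: Q_0 = 56.2857, P_0 = 41.1429; CS_0 = (1/2)(56.2857)(168.8571) = 4752.1224, PS_0 = (1/2)(56.2857)(28.1429) = 792.0204.
New equilibrium: 210 - 3Q = 3 + 0.5Q gives Q_1 = 59.1429, P_1 = 32.5714; CS_1 = 5246.8163, PS_1 = 874.4694.
Change in consumer surplus = 5246.8163 - 4752.1224 = 494.6939.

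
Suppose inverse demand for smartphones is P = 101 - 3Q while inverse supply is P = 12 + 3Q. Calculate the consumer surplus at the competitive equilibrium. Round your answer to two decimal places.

330.04

Setting demand equal to supply, 89 = 6Q, so Q* = 14.8333 and P* = 56.5.
Consumer surplus is the triangle under demand above P*: (1/2)(14.8333)(101 - 56.5) = (1/2)(14.8333)(44.5) = 330.0417.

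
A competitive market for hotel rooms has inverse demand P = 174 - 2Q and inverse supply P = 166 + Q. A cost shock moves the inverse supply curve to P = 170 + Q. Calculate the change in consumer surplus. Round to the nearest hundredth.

-5.33

Initial equilibrium: Q_0 = 2.6667, P_0 = 168.6667; CS_0 = (1/2)(2.6667)(5.3333) = 7.1111, PS_0 = (1/2)(2.6667)(2.6667) = 3.5556.
New equilibrium: 174 - 2Q = 170 + Q gives Q_1 = 1.3333, P_1 = 171.3333; CS_1 = 1.7778, PS_1 = 0.8889.
Change in consumer surplus = 1.7778 - 7.1111 = -5.3333.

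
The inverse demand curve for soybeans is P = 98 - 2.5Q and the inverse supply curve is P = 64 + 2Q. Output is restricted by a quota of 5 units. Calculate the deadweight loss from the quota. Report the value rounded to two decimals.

14.69

Without the quota, 98 - 2.5Q = 64 + 2Q gives Q* = 7.5556.
At Q = 5 the demand price is 98 - 2.5(5) = 85.5 and the supply price is 64 + 2(5) = 74.
DWL = (1/2)(gap between curves at 5) x (Q* - 5) = (1/2)(11.5)(2.5556) = 14.6944.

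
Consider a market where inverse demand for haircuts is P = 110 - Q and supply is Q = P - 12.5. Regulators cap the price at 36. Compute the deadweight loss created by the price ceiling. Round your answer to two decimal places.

Rewriting supply in inverse form: P = 12.5 + Q.
Without the control, 110 - Q = 12.5 + Q so Q* = 48.75 and P* = 61.25.
At the ceiling price 36, quantity supplied is (36 - 12.5)/1 = 23.5; supply is the short side, so Q = 23.5 trades at P = 36.
At Q = 23.5 the demand price is 86.5 and the supply price is 36. Deadweight loss is the triangle between the curves from 23.5 to 48.75: (1/2)(86.5 - 36)(48.75 - 23.5) = 637.5625.

637.56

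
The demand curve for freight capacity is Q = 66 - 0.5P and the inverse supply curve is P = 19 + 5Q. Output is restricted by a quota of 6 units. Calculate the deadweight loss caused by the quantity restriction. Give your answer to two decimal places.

360.07

Rewriting demand in inverse form: P = 132 - 2Q.
Unrestricted equilibrium: Q* = (132 - 19)/(2 + 5) = 16.1429.
At Q = 6 the demand price is 132 - 2(6) = 120 and the supply price is 19 + 5(6) = 49.
DWL = (1/2)(gap between curves at 6) x (Q* - 6) = (1/2)(71)(10.1429) = 360.0714.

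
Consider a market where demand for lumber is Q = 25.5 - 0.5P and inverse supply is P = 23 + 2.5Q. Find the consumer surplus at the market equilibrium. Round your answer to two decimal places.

Rewriting demand in inverse form: P = 51 - 2Q.
Set 51 - 2Q = 23 + 2.5Q, which gives 28 = 4.5Q, so Q* = 6.2222 and P* = 51 - 2(6.2222) = 38.5556.
The demand choke price is 51, so CS = (1/2)(Q*)(51 - P*) = (1/2)(6.2222)(12.4444) = 38.716.

38.72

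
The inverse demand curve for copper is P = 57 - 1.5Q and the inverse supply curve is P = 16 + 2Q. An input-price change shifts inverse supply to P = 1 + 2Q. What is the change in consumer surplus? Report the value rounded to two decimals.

89.08

Initial equilibrium: Q_0 = 11.7143, P_0 = 39.4286; CS_0 = (1/2)(11.7143)(17.5714) = 102.9184, PS_0 = (1/2)(11.7143)(23.4286) = 137.2245.
New equilibrium: 57 - 1.5Q = 1 + 2Q gives Q_1 = 16, P_1 = 33; CS_1 = 192, PS_1 = 256.
Change in consumer surplus = 192 - 102.9184 = 89.0816.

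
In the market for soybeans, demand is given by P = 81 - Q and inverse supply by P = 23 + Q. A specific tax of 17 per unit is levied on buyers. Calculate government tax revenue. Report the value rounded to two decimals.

Without the tax, 81 - Q = 23 + Q so Q* = 29 and P* = 52.
A tax on buyers shifts demand down by 17: (81 - 17) - Q = 23 + Q, so Q_t = 20.5. Buyers pay P_b = 60.5; sellers receive P_s = P_b - 17 = 43.5.
Revenue is the tax times quantity traded: 17 x 20.5 = 348.5.

348.50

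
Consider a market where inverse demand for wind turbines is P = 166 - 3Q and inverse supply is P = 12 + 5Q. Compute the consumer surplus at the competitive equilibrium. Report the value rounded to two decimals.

555.84

Setting demand equal to supply, 154 = 8Q, so Q* = 19.25 and P* = 108.25.
CS is the area between the demand curve and P* from 0 to Q*: (1/2)(19.25)(57.75) = 555.8438.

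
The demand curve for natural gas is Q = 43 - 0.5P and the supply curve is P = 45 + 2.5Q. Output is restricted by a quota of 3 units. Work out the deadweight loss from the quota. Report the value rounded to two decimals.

Rewriting demand in inverse form: P = 86 - 2Q.
Unrestricted equilibrium: Q* = (86 - 45)/(2 + 2.5) = 9.1111.
At Q = 3 the demand price is 86 - 2(3) = 80 and the supply price is 45 + 2.5(3) = 52.5.
DWL = (1/2)(gap between curves at 3) x (Q* - 3) = (1/2)(27.5)(6.1111) = 84.0278.

84.03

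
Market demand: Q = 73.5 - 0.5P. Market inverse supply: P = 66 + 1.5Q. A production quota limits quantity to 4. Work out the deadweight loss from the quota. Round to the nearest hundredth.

641.29

Rewriting demand in inverse form: P = 147 - 2Q.
Without the quota, 147 - 2Q = 66 + 1.5Q gives Q* = 23.1429.
At Q = 4 the demand price is 147 - 2(4) = 139 and the supply price is 66 + 1.5(4) = 72.
Deadweight loss is the triangle between the curves from 4 to 23.1429: (1/2)(139 - 72)(23.1429 - 4) = 641.2857.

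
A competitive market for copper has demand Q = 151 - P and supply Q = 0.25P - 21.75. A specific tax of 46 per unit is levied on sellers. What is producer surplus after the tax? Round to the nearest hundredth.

25.92

Rewriting demand in inverse form: P = 151 - Q.
Rewriting supply in inverse form: P = 87 + 4Q.
Pre-tax equilibrium: 151 - Q = 87 + 4Q gives Q* = 12.8, P* = 138.2.
With the tax, sellers need 46 more per unit: 151 - Q = 87 + 4Q + 46, so Q_t = 3.6. Buyers pay P_b = 147.4; sellers receive P_s = P_b - 46 = 101.4.
Producer surplus is the triangle above supply below P_s: (1/2)(3.6)(101.4 - 87) = 25.92.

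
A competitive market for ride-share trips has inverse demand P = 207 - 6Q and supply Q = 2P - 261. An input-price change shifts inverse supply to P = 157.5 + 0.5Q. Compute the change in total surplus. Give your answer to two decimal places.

Rewriting supply in inverse form: P = 130.5 + 0.5Q.
Initial equilibrium: Q_0 = 11.7692, P_0 = 136.3846; CS_0 = (1/2)(11.7692)(70.6154) = 415.5444, PS_0 = (1/2)(11.7692)(5.8846) = 34.6287.
New equilibrium: 207 - 6Q = 157.5 + 0.5Q gives Q_1 = 7.6154, P_1 = 161.3077; CS_1 = 173.9822, PS_1 = 14.4985.
Change in total surplus = (173.9822 + 14.4985) - (415.5444 + 34.6287) = -261.6923.

-261.69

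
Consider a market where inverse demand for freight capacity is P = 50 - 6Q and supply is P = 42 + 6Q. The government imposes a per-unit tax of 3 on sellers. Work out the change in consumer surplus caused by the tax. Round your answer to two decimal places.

Pre-tax equilibrium: 50 - 6Q = 42 + 6Q gives Q* = 0.6667, P* = 46.
A tax on sellers shifts supply up by 3: 50 - 6Q = 42 + 6Q + 3, so Q_t = 0.4167. Buyers pay P_b = 47.5; sellers receive P_s = P_b - 3 = 44.5.
Consumers lose the trapezoid between P* and P_b out to Q_t plus the triangle from Q_t to Q*: change in CS = 0.5208 - 1.3333 = -0.8125.

-0.81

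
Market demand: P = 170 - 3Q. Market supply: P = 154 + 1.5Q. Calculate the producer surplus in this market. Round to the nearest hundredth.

9.48

Set 170 - 3Q = 154 + 1.5Q, which gives 16 = 4.5Q, so Q* = 3.5556 and P* = 170 - 3(3.5556) = 159.3333.
PS is the area between P* and the supply curve from 0 to Q*: (1/2)(3.5556)(5.3333) = 9.4815.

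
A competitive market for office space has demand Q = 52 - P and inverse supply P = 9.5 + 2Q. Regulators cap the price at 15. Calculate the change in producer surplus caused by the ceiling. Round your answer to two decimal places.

-193.13

Rewriting demand in inverse form: P = 52 - Q.
Without the control, 52 - Q = 9.5 + 2Q so Q* = 14.1667 and P* = 37.8333.
At the ceiling price 15, quantity supplied is (15 - 9.5)/2 = 2.75; supply is the short side, so Q = 2.75 trades at P = 15.
PS goes from (1/2)(14.1667)(28.3333) = 200.6944 to 7.5625 (computed as (15 - 9.5)(2.75) - (1/2)(2)(2.75)^2), a change of -193.1319.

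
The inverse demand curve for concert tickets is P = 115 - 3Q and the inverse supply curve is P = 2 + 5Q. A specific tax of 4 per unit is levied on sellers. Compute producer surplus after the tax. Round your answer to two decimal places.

464.10

Pre-tax equilibrium: 115 - 3Q = 2 + 5Q gives Q* = 14.125, P* = 72.625.
A tax on sellers shifts supply up by 4: 115 - 3Q = 2 + 5Q + 4, so Q_t = 13.625. Buyers pay P_b = 74.125; sellers receive P_s = P_b - 4 = 70.125.
Producer surplus is the triangle above supply below P_s: (1/2)(13.625)(70.125 - 2) = 464.1016.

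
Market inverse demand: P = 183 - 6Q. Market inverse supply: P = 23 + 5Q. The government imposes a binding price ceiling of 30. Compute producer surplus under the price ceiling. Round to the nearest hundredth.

Free-market equilibrium: 183 - 6Q = 23 + 5Q gives Q* = 14.5455, P* = 95.7273.
At the ceiling price 30, quantity supplied is (30 - 23)/5 = 1.4; supply is the short side, so Q = 1.4 trades at P = 30.
PS is the triangle above supply below 30: (1/2)(1.4)(30 - 23) = 4.9.

4.90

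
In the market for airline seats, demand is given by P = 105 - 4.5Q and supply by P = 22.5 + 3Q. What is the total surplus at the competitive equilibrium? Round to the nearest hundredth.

Equilibrium: 105 - 4.5Q = 22.5 + 3Q, so Q* = 11 and P* = 55.5.
CS = (1/2)(11)(49.5) = 272.25 and PS = (1/2)(11)(33) = 181.5, so total surplus = 453.75.

453.75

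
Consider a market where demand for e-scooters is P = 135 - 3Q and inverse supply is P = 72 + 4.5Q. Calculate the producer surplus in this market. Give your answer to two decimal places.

158.76

Setting demand equal to supply, 63 = 7.5Q, so Q* = 8.4 and P* = 109.8.
Producer surplus is the triangle above supply below P*: (1/2)(8.4)(109.8 - 72) = (1/2)(8.4)(37.8) = 158.76.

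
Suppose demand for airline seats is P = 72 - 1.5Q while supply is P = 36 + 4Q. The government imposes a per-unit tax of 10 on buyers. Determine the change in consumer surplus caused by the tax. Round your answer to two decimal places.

-15.37

Without the tax, 72 - 1.5Q = 36 + 4Q so Q* = 6.5455 and P* = 62.1818.
A tax on buyers shifts demand down by 10: (72 - 10) - 1.5Q = 36 + 4Q, so Q_t = 4.7273. Buyers pay P_b = 64.9091; sellers receive P_s = P_b - 10 = 54.9091.
Consumers lose the trapezoid between P* and P_b out to Q_t plus the triangle from Q_t to Q*: change in CS = 16.7603 - 32.1322 = -15.3719.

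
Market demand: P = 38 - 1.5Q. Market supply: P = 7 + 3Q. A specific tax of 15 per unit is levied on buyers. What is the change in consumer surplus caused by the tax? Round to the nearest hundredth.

-26.11

Without the tax, 38 - 1.5Q = 7 + 3Q so Q* = 6.8889 and P* = 27.6667.
A tax on buyers shifts demand down by 15: (38 - 15) - 1.5Q = 7 + 3Q, so Q_t = 3.5556. Buyers pay P_b = 32.6667; sellers receive P_s = P_b - 15 = 17.6667.
Consumers lose the trapezoid between P* and P_b out to Q_t plus the triangle from Q_t to Q*: change in CS = 9.4815 - 35.5926 = -26.1111.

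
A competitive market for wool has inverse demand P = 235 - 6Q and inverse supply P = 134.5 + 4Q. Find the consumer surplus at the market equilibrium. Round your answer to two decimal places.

303.01

Set 235 - 6Q = 134.5 + 4Q, which gives 100.5 = 10Q, so Q* = 10.05 and P* = 235 - 6(10.05) = 174.7.
CS is the area between the demand curve and P* from 0 to Q*: (1/2)(10.05)(60.3) = 303.0075.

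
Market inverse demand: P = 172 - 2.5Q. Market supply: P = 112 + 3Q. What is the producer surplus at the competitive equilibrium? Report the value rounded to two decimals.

Setting demand equal to supply, 60 = 5.5Q, so Q* = 10.9091 and P* = 144.7273.
Producer surplus is the triangle above supply below P*: (1/2)(10.9091)(144.7273 - 112) = (1/2)(10.9091)(32.7273) = 178.5124.

178.51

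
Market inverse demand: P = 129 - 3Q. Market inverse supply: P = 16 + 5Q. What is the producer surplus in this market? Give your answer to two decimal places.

Set 129 - 3Q = 16 + 5Q, which gives 113 = 8Q, so Q* = 14.125 and P* = 129 - 3(14.125) = 86.625.
The supply curve's price intercept is 16, so PS = (1/2)(Q*)(P* - 16) = (1/2)(14.125)(70.625) = 498.7891.

498.79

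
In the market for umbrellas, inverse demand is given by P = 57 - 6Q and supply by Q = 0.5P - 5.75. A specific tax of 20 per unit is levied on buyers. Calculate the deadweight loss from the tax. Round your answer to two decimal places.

25.00

Rewriting supply in inverse form: P = 11.5 + 2Q.
Without the tax, 57 - 6Q = 11.5 + 2Q so Q* = 5.6875 and P* = 22.875.
A tax on buyers shifts demand down by 20: (57 - 20) - 6Q = 11.5 + 2Q, so Q_t = 3.1875. Buyers pay P_b = 37.875; sellers receive P_s = P_b - 20 = 17.875.
The welfare triangle lost has base Q* - Q_t = 2.5 and height t = 20, so DWL = (1/2)(2.5)(20) = 25.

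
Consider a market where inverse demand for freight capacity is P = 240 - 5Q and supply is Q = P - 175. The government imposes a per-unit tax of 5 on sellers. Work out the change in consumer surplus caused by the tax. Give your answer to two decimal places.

-43.40

Rewriting supply in inverse form: P = 175 + Q.
Pre-tax equilibrium: 240 - 5Q = 175 + Q gives Q* = 10.8333, P* = 185.8333.
With the tax, sellers need 5 more per unit: 240 - 5Q = 175 + Q + 5, so Q_t = 10. Buyers pay P_b = 190; sellers receive P_s = P_b - 5 = 185.
CS falls from (1/2)(10.8333)(54.1667) = 293.4028 to (1/2)(10)(50) = 250, a change of -43.4028.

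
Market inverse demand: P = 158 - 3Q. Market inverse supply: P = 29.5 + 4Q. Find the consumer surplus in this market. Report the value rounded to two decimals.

505.48

Setting demand equal to supply, 128.5 = 7Q, so Q* = 18.3571 and P* = 102.9286.
CS is the area between the demand curve and P* from 0 to Q*: (1/2)(18.3571)(55.0714) = 505.477.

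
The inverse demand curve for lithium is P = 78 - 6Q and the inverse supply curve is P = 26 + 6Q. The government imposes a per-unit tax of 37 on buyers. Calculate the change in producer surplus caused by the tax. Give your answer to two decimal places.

Without the tax, 78 - 6Q = 26 + 6Q so Q* = 4.3333 and P* = 52.
With the tax, buyers' net willingness to pay falls by 37: (78 - 37) - 6Q = 26 + 6Q, so Q_t = 1.25. Buyers pay P_b = 70.5; sellers receive P_s = P_b - 37 = 33.5.
PS falls from (1/2)(4.3333)(26) = 56.3333 to (1/2)(1.25)(7.5) = 4.6875, a change of -51.6458.

-51.65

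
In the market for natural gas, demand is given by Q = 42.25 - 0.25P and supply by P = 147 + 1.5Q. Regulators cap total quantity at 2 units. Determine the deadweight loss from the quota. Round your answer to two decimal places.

11.00

Rewriting demand in inverse form: P = 169 - 4Q.
Without the quota, 169 - 4Q = 147 + 1.5Q gives Q* = 4.
At Q = 2 the demand price is 169 - 4(2) = 161 and the supply price is 147 + 1.5(2) = 150.
Deadweight loss is the triangle between the curves from 2 to 4: (1/2)(161 - 150)(4 - 2) = 11.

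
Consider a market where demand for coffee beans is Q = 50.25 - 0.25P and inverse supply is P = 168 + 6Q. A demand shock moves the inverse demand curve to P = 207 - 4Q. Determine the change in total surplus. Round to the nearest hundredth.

Rewriting demand in inverse form: P = 201 - 4Q.
Initial equilibrium: Q_0 = 3.3, P_0 = 187.8; CS_0 = (1/2)(3.3)(13.2) = 21.78, PS_0 = (1/2)(3.3)(19.8) = 32.67.
New equilibrium: 207 - 4Q = 168 + 6Q gives Q_1 = 3.9, P_1 = 191.4; CS_1 = 30.42, PS_1 = 45.63.
Change in total surplus = (30.42 + 45.63) - (21.78 + 32.67) = 21.6.

21.60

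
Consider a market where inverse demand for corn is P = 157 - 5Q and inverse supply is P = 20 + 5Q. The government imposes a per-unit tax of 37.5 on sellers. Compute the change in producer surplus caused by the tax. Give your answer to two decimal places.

Pre-tax equilibrium: 157 - 5Q = 20 + 5Q gives Q* = 13.7, P* = 88.5.
With the tax, sellers need 37.5 more per unit: 157 - 5Q = 20 + 5Q + 37.5, so Q_t = 9.95. Buyers pay P_b = 107.25; sellers receive P_s = P_b - 37.5 = 69.75.
Producers lose the trapezoid between P_s and P* out to Q_t plus the triangle from Q_t to Q*: change in PS = 247.5062 - 469.225 = -221.7188.

-221.72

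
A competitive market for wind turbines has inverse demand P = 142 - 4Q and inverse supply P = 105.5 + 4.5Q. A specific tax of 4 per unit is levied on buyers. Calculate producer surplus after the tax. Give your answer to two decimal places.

32.89

Pre-tax equilibrium: 142 - 4Q = 105.5 + 4.5Q gives Q* = 4.2941, P* = 124.8235.
With the tax, buyers' net willingness to pay falls by 4: (142 - 4) - 4Q = 105.5 + 4.5Q, so Q_t = 3.8235. Buyers pay P_b = 126.7059; sellers receive P_s = P_b - 4 = 122.7059.
Producer surplus is the triangle above supply below P_s: (1/2)(3.8235)(122.7059 - 105.5) = 32.8936.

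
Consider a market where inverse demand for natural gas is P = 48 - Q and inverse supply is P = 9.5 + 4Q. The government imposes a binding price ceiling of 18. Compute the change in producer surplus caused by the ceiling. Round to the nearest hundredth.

-109.55

Without the control, 48 - Q = 9.5 + 4Q so Q* = 7.7 and P* = 40.3.
At the ceiling price 18, quantity supplied is (18 - 9.5)/4 = 2.125; supply is the short side, so Q = 2.125 trades at P = 18.
PS goes from (1/2)(7.7)(30.8) = 118.58 to 9.0312 (computed as (18 - 9.5)(2.125) - (1/2)(4)(2.125)^2), a change of -109.5487.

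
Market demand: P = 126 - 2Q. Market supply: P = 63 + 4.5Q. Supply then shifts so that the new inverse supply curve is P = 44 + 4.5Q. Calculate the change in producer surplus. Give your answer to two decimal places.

146.72

Initial equilibrium: Q_0 = 9.6923, P_0 = 106.6154; CS_0 = (1/2)(9.6923)(19.3846) = 93.9408, PS_0 = (1/2)(9.6923)(43.6154) = 211.3669.
New equilibrium: 126 - 2Q = 44 + 4.5Q gives Q_1 = 12.6154, P_1 = 100.7692; CS_1 = 159.1479, PS_1 = 358.0828.
Change in producer surplus = 358.0828 - 211.3669 = 146.716.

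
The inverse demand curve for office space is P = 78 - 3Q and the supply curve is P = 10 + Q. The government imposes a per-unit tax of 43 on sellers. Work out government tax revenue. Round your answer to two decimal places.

268.75

Pre-tax equilibrium: 78 - 3Q = 10 + Q gives Q* = 17, P* = 27.
With the tax, sellers need 43 more per unit: 78 - 3Q = 10 + Q + 43, so Q_t = 6.25. Buyers pay P_b = 59.25; sellers receive P_s = P_b - 43 = 16.25.
Tax revenue = t x Q_t = 43 x 6.25 = 268.75.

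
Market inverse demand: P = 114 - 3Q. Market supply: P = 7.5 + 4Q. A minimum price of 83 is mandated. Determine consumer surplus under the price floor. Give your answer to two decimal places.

160.17

Without the control, 114 - 3Q = 7.5 + 4Q so Q* = 15.2143 and P* = 68.3571.
At the floor price 83, quantity demanded is (114 - 83)/3 = 10.3333; demand is the short side, so Q = 10.3333 trades at P = 83.
CS is the triangle under demand above 83: (1/2)(10.3333)(114 - 83) = 160.1667.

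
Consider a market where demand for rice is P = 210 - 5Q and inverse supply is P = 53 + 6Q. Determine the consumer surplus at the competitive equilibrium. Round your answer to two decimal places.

509.28

Setting demand equal to supply, 157 = 11Q, so Q* = 14.2727 and P* = 138.6364.
Consumer surplus is the triangle under demand above P*: (1/2)(14.2727)(210 - 138.6364) = (1/2)(14.2727)(71.3636) = 509.2769.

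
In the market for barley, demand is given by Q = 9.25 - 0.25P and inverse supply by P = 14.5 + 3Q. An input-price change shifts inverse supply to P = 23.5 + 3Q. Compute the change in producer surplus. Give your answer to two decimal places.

Rewriting demand in inverse form: P = 37 - 4Q.
Initial equilibrium: Q_0 = 3.2143, P_0 = 24.1429; CS_0 = (1/2)(3.2143)(12.8571) = 20.6633, PS_0 = (1/2)(3.2143)(9.6429) = 15.4974.
New equilibrium: 37 - 4Q = 23.5 + 3Q gives Q_1 = 1.9286, P_1 = 29.2857; CS_1 = 7.4388, PS_1 = 5.5791.
Change in producer surplus = 5.5791 - 15.4974 = -9.9184.

-9.92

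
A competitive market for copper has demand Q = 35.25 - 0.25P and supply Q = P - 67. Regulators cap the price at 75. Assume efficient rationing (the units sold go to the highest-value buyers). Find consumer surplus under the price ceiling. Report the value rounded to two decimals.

400.00

Rewriting demand in inverse form: P = 141 - 4Q.
Rewriting supply in inverse form: P = 67 + Q.
Free-market equilibrium: 141 - 4Q = 67 + Q gives Q* = 14.8, P* = 81.8.
At the ceiling price 75, quantity supplied is (75 - 67)/1 = 8; supply is the short side, so Q = 8 trades at P = 75.
The demand price at Q = 8 is 109. CS is the trapezoid between demand and 75 over [0, 8]: (1/2)[(141 - 75) + (109 - 75)](8) = 400.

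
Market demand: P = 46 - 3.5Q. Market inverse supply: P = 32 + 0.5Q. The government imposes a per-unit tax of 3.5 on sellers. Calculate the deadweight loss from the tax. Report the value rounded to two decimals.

1.53

Pre-tax equilibrium: 46 - 3.5Q = 32 + 0.5Q gives Q* = 3.5, P* = 33.75.
A tax on sellers shifts supply up by 3.5: 46 - 3.5Q = 32 + 0.5Q + 3.5, so Q_t = 2.625. Buyers pay P_b = 36.8125; sellers receive P_s = P_b - 3.5 = 33.3125.
Deadweight loss is the triangle between the curves from Q_t to Q*: (1/2)(3.5 - 2.625)(3.5) = 1.5312.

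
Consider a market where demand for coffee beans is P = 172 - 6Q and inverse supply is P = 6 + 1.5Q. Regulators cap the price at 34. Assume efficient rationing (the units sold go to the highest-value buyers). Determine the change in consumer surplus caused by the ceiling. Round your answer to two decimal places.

Without the control, 172 - 6Q = 6 + 1.5Q so Q* = 22.1333 and P* = 39.2.
At the ceiling price 34, quantity supplied is (34 - 6)/1.5 = 18.6667; supply is the short side, so Q = 18.6667 trades at P = 34.
CS goes from (1/2)(22.1333)(132.8) = 1469.6533 to 1530.6667 (computed as (172 - 34)(18.6667) - (1/2)(6)(18.6667)^2), a change of 61.0133.

61.01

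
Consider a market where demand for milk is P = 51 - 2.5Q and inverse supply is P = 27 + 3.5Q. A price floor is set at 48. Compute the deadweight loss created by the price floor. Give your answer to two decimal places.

Without the control, 51 - 2.5Q = 27 + 3.5Q so Q* = 4 and P* = 41.
At P = 48, buyers demand (51 - 48)/2.5 = 1.2 while sellers would supply more, so the quantity traded is 1.2 at price 48.
The lost-trades triangle has base Q* - 1.2 = 2.8 and height equal to the gap between the curves at Q = 1.2, which is 48 - 31.2 = 16.8. DWL = (1/2)(2.8)(16.8) = 23.52.

23.52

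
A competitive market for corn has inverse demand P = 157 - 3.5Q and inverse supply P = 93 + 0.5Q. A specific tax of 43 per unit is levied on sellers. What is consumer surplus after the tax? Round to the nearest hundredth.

Without the tax, 157 - 3.5Q = 93 + 0.5Q so Q* = 16 and P* = 101.
With the tax, sellers need 43 more per unit: 157 - 3.5Q = 93 + 0.5Q + 43, so Q_t = 5.25. Buyers pay P_b = 138.625; sellers receive P_s = P_b - 43 = 95.625.
CS = (1/2)(Q_t)(157 - P_b) = (1/2)(5.25)(18.375) = 48.2344.

48.23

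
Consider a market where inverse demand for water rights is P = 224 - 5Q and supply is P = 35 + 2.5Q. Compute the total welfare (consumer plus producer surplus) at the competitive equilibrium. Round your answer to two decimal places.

2381.40

Set 224 - 5Q = 35 + 2.5Q, which gives 189 = 7.5Q, so Q* = 25.2 and P* = 224 - 5(25.2) = 98.
CS = (1/2)(25.2)(126) = 1587.6 and PS = (1/2)(25.2)(63) = 793.8, so total surplus = 2381.4.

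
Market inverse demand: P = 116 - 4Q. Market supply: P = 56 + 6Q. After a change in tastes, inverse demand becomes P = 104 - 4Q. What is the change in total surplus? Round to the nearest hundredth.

-64.80

Initial equilibrium: Q_0 = 6, P_0 = 92; CS_0 = (1/2)(6)(24) = 72, PS_0 = (1/2)(6)(36) = 108.
New equilibrium: 104 - 4Q = 56 + 6Q gives Q_1 = 4.8, P_1 = 84.8; CS_1 = 46.08, PS_1 = 69.12.
Change in total surplus = (46.08 + 69.12) - (72 + 108) = -64.8.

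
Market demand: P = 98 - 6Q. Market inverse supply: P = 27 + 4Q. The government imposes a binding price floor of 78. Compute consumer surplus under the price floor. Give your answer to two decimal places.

33.33

Free-market equilibrium: 98 - 6Q = 27 + 4Q gives Q* = 7.1, P* = 55.4.
At P = 78, buyers demand (98 - 78)/6 = 3.3333 while sellers would supply more, so the quantity traded is 3.3333 at price 78.
CS is the triangle under demand above 78: (1/2)(3.3333)(98 - 78) = 33.3333.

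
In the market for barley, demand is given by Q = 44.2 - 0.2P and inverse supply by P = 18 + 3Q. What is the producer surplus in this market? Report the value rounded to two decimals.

Rewriting demand in inverse form: P = 221 - 5Q.
Set 221 - 5Q = 18 + 3Q, which gives 203 = 8Q, so Q* = 25.375 and P* = 221 - 5(25.375) = 94.125.
PS is the area between P* and the supply curve from 0 to Q*: (1/2)(25.375)(76.125) = 965.8359.

965.84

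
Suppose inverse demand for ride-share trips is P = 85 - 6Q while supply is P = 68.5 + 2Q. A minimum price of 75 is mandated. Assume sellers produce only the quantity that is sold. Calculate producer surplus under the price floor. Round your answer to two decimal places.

8.06

Without the control, 85 - 6Q = 68.5 + 2Q so Q* = 2.0625 and P* = 72.625.
At the floor price 75, quantity demanded is (85 - 75)/6 = 1.6667; demand is the short side, so Q = 1.6667 trades at P = 75.
The supply price at Q = 1.6667 is 71.8333. PS is the trapezoid between 75 and supply over [0, 1.6667]: (1/2)[(75 - 68.5) + (75 - 71.8333)](1.6667) = 8.0556.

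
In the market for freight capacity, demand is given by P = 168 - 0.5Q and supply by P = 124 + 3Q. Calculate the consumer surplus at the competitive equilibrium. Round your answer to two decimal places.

Equilibrium: 168 - 0.5Q = 124 + 3Q, so Q* = 12.5714 and P* = 161.7143.
CS is the area between the demand curve and P* from 0 to Q*: (1/2)(12.5714)(6.2857) = 39.5102.

39.51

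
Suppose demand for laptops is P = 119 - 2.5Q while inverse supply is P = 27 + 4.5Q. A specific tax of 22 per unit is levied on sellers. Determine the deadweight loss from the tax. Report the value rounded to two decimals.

34.57

Without the tax, 119 - 2.5Q = 27 + 4.5Q so Q* = 13.1429 and P* = 86.1429.
With the tax, sellers need 22 more per unit: 119 - 2.5Q = 27 + 4.5Q + 22, so Q_t = 10. Buyers pay P_b = 94; sellers receive P_s = P_b - 22 = 72.
Deadweight loss is the triangle between the curves from Q_t to Q*: (1/2)(13.1429 - 10)(22) = 34.5714.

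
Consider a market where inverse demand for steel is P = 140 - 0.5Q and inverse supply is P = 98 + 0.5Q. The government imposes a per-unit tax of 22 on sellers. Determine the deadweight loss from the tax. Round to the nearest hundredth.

242.00

Without the tax, 140 - 0.5Q = 98 + 0.5Q so Q* = 42 and P* = 119.
With the tax, sellers need 22 more per unit: 140 - 0.5Q = 98 + 0.5Q + 22, so Q_t = 20. Buyers pay P_b = 130; sellers receive P_s = P_b - 22 = 108.
The welfare triangle lost has base Q* - Q_t = 22 and height t = 22, so DWL = (1/2)(22)(22) = 242.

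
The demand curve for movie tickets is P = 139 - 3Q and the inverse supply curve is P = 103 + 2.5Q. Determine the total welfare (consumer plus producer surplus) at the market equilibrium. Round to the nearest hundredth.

117.82

Setting demand equal to supply, 36 = 5.5Q, so Q* = 6.5455 and P* = 119.3636.
CS = (1/2)(6.5455)(19.6364) = 64.2645 and PS = (1/2)(6.5455)(16.3636) = 53.5537, so total surplus = 117.8182.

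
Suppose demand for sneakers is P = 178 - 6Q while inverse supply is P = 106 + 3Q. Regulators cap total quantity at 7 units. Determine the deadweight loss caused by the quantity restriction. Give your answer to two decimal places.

4.50

Unrestricted equilibrium: Q* = (178 - 106)/(6 + 3) = 8.
At Q = 7 the demand price is 178 - 6(7) = 136 and the supply price is 106 + 3(7) = 127.
DWL = (1/2)(gap between curves at 7) x (Q* - 7) = (1/2)(9)(1) = 4.5.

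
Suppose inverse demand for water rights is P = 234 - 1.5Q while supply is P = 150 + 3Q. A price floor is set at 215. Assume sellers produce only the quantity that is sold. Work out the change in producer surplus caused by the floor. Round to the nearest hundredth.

Without the control, 234 - 1.5Q = 150 + 3Q so Q* = 18.6667 and P* = 206.
At the floor price 215, quantity demanded is (234 - 215)/1.5 = 12.6667; demand is the short side, so Q = 12.6667 trades at P = 215.
PS goes from (1/2)(18.6667)(56) = 522.6667 to 582.6667 (computed as (215 - 150)(12.6667) - (1/2)(3)(12.6667)^2), a change of 60.

60.00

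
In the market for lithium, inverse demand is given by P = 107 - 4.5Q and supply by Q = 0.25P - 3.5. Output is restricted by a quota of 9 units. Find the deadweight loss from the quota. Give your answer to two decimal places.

16.01

Rewriting supply in inverse form: P = 14 + 4Q.
Unrestricted equilibrium: Q* = (107 - 14)/(4.5 + 4) = 10.9412.
At Q = 9 the demand price is 107 - 4.5(9) = 66.5 and the supply price is 14 + 4(9) = 50.
Deadweight loss is the triangle between the curves from 9 to 10.9412: (1/2)(66.5 - 50)(10.9412 - 9) = 16.0147.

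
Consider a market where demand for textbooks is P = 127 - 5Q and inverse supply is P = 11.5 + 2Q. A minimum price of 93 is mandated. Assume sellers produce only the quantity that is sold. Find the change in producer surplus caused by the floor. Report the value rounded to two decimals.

Without the control, 127 - 5Q = 11.5 + 2Q so Q* = 16.5 and P* = 44.5.
At the floor price 93, quantity demanded is (127 - 93)/5 = 6.8; demand is the short side, so Q = 6.8 trades at P = 93.
PS goes from (1/2)(16.5)(33) = 272.25 to 507.96 (computed as (93 - 11.5)(6.8) - (1/2)(2)(6.8)^2), a change of 235.71.

235.71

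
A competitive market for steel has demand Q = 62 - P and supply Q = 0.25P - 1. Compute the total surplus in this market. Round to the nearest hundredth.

Rewriting demand in inverse form: P = 62 - Q.
Rewriting supply in inverse form: P = 4 + 4Q.
Set 62 - Q = 4 + 4Q, which gives 58 = 5Q, so Q* = 11.6 and P* = 62 - (11.6) = 50.4.
Total surplus is the full triangle between the curves from 0 to Q*: (1/2)(11.6)(62 - 4) = 336.4.

336.40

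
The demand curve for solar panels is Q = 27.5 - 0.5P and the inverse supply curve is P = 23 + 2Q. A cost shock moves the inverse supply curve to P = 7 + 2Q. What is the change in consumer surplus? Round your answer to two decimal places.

Rewriting demand in inverse form: P = 55 - 2Q.
Initial equilibrium: Q_0 = 8, P_0 = 39; CS_0 = (1/2)(8)(16) = 64, PS_0 = (1/2)(8)(16) = 64.
New equilibrium: 55 - 2Q = 7 + 2Q gives Q_1 = 12, P_1 = 31; CS_1 = 144, PS_1 = 144.
Change in consumer surplus = 144 - 64 = 80.

80.00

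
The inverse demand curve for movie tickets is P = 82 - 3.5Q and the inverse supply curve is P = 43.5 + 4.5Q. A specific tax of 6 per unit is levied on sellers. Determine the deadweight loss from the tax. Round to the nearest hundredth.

2.25

Without the tax, 82 - 3.5Q = 43.5 + 4.5Q so Q* = 4.8125 and P* = 65.1562.
A tax on sellers shifts supply up by 6: 82 - 3.5Q = 43.5 + 4.5Q + 6, so Q_t = 4.0625. Buyers pay P_b = 67.7812; sellers receive P_s = P_b - 6 = 61.7812.
The welfare triangle lost has base Q* - Q_t = 0.75 and height t = 6, so DWL = (1/2)(0.75)(6) = 2.25.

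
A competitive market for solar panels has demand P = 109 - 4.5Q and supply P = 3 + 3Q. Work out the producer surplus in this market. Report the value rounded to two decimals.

Setting demand equal to supply, 106 = 7.5Q, so Q* = 14.1333 and P* = 45.4.
The supply curve's price intercept is 3, so PS = (1/2)(Q*)(P* - 3) = (1/2)(14.1333)(42.4) = 299.6267.

299.63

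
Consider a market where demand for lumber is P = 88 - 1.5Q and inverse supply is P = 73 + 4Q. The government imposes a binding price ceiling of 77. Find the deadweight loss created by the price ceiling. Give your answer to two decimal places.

Without the control, 88 - 1.5Q = 73 + 4Q so Q* = 2.7273 and P* = 83.9091.
At the ceiling price 77, quantity supplied is (77 - 73)/4 = 1; supply is the short side, so Q = 1 trades at P = 77.
The lost-trades triangle has base Q* - 1 = 1.7273 and height equal to the gap between the curves at Q = 1, which is 86.5 - 77 = 9.5. DWL = (1/2)(1.7273)(9.5) = 8.2045.

8.20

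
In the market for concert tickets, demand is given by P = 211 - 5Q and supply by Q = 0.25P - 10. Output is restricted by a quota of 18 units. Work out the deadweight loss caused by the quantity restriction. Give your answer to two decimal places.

Rewriting supply in inverse form: P = 40 + 4Q.
Without the quota, 211 - 5Q = 40 + 4Q gives Q* = 19.
At Q = 18 the demand price is 211 - 5(18) = 121 and the supply price is 40 + 4(18) = 112.
Deadweight loss is the triangle between the curves from 18 to 19: (1/2)(121 - 112)(19 - 18) = 4.5.

4.50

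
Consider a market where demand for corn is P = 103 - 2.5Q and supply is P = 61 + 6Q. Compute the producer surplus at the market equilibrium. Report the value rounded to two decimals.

73.25

Setting demand equal to supply, 42 = 8.5Q, so Q* = 4.9412 and P* = 90.6471.
The supply curve's price intercept is 61, so PS = (1/2)(Q*)(P* - 61) = (1/2)(4.9412)(29.6471) = 73.2457.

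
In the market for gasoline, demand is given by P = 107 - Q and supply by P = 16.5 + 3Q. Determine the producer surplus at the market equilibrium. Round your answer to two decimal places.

767.84

Set 107 - Q = 16.5 + 3Q, which gives 90.5 = 4Q, so Q* = 22.625 and P* = 107 - (22.625) = 84.375.
PS is the area between P* and the supply curve from 0 to Q*: (1/2)(22.625)(67.875) = 767.8359.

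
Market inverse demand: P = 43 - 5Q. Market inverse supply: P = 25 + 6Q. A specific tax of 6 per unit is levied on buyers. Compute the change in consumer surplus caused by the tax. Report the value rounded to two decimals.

Pre-tax equilibrium: 43 - 5Q = 25 + 6Q gives Q* = 1.6364, P* = 34.8182.
A tax on buyers shifts demand down by 6: (43 - 6) - 5Q = 25 + 6Q, so Q_t = 1.0909. Buyers pay P_b = 37.5455; sellers receive P_s = P_b - 6 = 31.5455.
CS falls from (1/2)(1.6364)(8.1818) = 6.6942 to (1/2)(1.0909)(5.4545) = 2.9752, a change of -3.719.

-3.72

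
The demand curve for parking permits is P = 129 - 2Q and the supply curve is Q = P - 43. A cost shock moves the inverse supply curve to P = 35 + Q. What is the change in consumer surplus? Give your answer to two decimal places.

Rewriting supply in inverse form: P = 43 + Q.
Initial equilibrium: Q_0 = 28.6667, P_0 = 71.6667; CS_0 = (1/2)(28.6667)(57.3333) = 821.7778, PS_0 = (1/2)(28.6667)(28.6667) = 410.8889.
New equilibrium: 129 - 2Q = 35 + Q gives Q_1 = 31.3333, P_1 = 66.3333; CS_1 = 981.7778, PS_1 = 490.8889.
Change in consumer surplus = 981.7778 - 821.7778 = 160.

160.00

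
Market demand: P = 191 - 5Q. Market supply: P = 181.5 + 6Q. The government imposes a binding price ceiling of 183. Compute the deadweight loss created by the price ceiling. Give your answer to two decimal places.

2.07

Without the control, 191 - 5Q = 181.5 + 6Q so Q* = 0.8636 and P* = 186.6818.
At P = 183, sellers supply (183 - 181.5)/6 = 0.25 while buyers want more, so the quantity traded is 0.25 at price 183.
The lost-trades triangle has base Q* - 0.25 = 0.6136 and height equal to the gap between the curves at Q = 0.25, which is 189.75 - 183 = 6.75. DWL = (1/2)(0.6136)(6.75) = 2.071.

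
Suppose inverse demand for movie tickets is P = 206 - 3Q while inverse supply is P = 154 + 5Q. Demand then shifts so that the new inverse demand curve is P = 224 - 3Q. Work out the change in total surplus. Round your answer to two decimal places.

137.25

Initial equilibrium: Q_0 = 6.5, P_0 = 186.5; CS_0 = (1/2)(6.5)(19.5) = 63.375, PS_0 = (1/2)(6.5)(32.5) = 105.625.
New equilibrium: 224 - 3Q = 154 + 5Q gives Q_1 = 8.75, P_1 = 197.75; CS_1 = 114.8438, PS_1 = 191.4062.
Change in total surplus = (114.8438 + 191.4062) - (63.375 + 105.625) = 137.25.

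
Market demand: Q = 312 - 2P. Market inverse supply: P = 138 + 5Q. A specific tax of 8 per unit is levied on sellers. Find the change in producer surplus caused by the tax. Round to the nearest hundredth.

Rewriting demand in inverse form: P = 156 - 0.5Q.
Without the tax, 156 - 0.5Q = 138 + 5Q so Q* = 3.2727 and P* = 154.3636.
With the tax, sellers need 8 more per unit: 156 - 0.5Q = 138 + 5Q + 8, so Q_t = 1.8182. Buyers pay P_b = 155.0909; sellers receive P_s = P_b - 8 = 147.0909.
Producers lose the trapezoid between P_s and P* out to Q_t plus the triangle from Q_t to Q*: change in PS = 8.2645 - 26.7769 = -18.5124.

-18.51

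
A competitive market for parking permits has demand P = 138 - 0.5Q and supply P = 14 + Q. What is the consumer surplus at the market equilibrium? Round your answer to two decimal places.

Setting demand equal to supply, 124 = 1.5Q, so Q* = 82.6667 and P* = 96.6667.
The demand choke price is 138, so CS = (1/2)(Q*)(138 - P*) = (1/2)(82.6667)(41.3333) = 1708.4444.

1708.44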